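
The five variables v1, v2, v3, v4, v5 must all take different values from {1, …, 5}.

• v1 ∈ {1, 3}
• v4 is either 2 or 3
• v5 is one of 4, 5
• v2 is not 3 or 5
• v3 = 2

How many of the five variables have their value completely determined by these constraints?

v3's domain is down to {2}, so v3 = 2. So v2, v4 can't be 2.
v4's domain is down to {3}, so v4 = 3. Eliminate 3 elsewhere: v1.
v1 has just one choice, so v1 = 1. So v2 can't be 1.
v2's domain is down to {4}, so v2 = 4. Strike 4 from v5.
v5 must be 5 (only option left).
Every variable is fixed: v1=1, v2=4, v3=2, v4=3, v5=5. That makes 5.

5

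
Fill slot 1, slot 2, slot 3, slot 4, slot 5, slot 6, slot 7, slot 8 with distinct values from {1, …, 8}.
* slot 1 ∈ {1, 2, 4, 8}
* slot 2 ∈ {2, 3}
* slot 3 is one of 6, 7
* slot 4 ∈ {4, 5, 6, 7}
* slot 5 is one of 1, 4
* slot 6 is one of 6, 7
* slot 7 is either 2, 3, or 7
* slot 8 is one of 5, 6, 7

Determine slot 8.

Among the 8 variables, 8 fits only slot 1 (and all 8 values in {1, 2, 3, 4, 5, 6, 7, 8} must be used), so slot 1 = 8.
Among the 7 still-open variables, 1 fits only slot 5 (and all 7 values in {1, 2, 3, 4, 5, 6, 7} must be used), so slot 5 = 1.
Among the 6 still-open variables, 4 fits only slot 4 (and all 6 values in {2, 3, 4, 5, 6, 7} must be used), so slot 4 = 4.
Among the 5 still-open variables, 5 fits only slot 8 (and all 5 values in {2, 3, 5, 6, 7} must be used), so slot 8 = 5.

5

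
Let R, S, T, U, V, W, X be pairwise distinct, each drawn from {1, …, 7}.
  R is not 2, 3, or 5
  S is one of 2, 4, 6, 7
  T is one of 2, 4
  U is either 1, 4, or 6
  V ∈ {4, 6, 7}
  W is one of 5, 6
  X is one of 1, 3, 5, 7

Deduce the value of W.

The 7 variables together cover exactly {1, 2, 3, 4, 5, 6, 7} — 7 values for 7 variables — and 3 appears only in X's list, so X = 3.
Among the 6 still-open variables, 5 fits only W (and all 6 values in {1, 2, 4, 5, 6, 7} must be used), so W = 5.

5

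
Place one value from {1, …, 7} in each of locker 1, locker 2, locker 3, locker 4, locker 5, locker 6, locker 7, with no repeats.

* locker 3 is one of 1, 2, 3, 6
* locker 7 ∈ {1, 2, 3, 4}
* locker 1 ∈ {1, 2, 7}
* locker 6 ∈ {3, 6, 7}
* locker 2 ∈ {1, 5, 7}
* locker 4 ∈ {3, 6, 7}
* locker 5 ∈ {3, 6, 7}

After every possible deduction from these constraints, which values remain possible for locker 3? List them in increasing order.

Among the 7 variables, 4 fits only locker 7 (and all 7 values in {1, 2, 3, 4, 5, 6, 7} must be used), so locker 7 = 4.
Among the 6 still-open variables, 5 fits only locker 2 (and all 6 values in {1, 2, 3, 5, 6, 7} must be used), so locker 2 = 5.
locker 4, locker 5, locker 6 share exactly the 3 values {3, 6, 7}; by pigeonhole those values go to them, so strike 3, 6, 7 from locker 1, locker 3.
No further eliminations apply; locker 3 can still be any of 1, 2.

1, 2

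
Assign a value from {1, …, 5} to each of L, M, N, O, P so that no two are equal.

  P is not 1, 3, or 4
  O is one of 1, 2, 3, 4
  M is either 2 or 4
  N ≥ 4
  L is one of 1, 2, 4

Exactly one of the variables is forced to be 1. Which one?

The 5 variables draw from only 5 values {1, 2, 3, 4, 5}, so each is used; only O can be 3, hence O = 3.
Among the 4 still-open variables, 1 fits only L (and all 4 values in {1, 2, 4, 5} must be used), so L = 1.

L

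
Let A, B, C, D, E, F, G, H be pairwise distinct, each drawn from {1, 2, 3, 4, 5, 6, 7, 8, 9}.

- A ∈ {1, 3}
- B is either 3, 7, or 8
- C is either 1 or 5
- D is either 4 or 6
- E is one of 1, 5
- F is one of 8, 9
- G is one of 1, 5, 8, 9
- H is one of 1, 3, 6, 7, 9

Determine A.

Among the 8 variables, 4 fits only D (and all 8 values in {1, 3, 4, 5, 6, 7, 8, 9} must be used), so D = 4.
The 7 still-open variables draw from only 7 values {1, 3, 5, 6, 7, 8, 9}, so each is used; only H can be 6, hence H = 6.
The 6 still-open variables together cover exactly {1, 3, 5, 7, 8, 9} — 6 values for 6 variables — and 7 appears only in B's list, so B = 7.
The 5 still-open variables together cover exactly {1, 3, 5, 8, 9} — 5 values for 5 variables — and 3 appears only in A's list, so A = 3.

3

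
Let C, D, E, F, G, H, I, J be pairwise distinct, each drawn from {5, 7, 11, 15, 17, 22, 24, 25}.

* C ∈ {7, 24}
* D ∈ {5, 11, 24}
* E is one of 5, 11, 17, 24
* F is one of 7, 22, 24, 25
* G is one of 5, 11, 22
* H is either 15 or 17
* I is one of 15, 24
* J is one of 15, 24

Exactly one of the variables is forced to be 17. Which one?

H

The 8 variables draw from only 8 values {5, 7, 11, 15, 17, 22, 24, 25}, so each is used; only F can be 25, hence F = 25.
The 7 still-open variables draw from only 7 values {5, 7, 11, 15, 17, 22, 24}, so each is used; only C can be 7, hence C = 7.
Among the 6 still-open variables, 22 fits only G (and all 6 values in {5, 11, 15, 17, 22, 24} must be used), so G = 22.
I and J between them cover only {15, 24} — a naked pair. Remove those values from D, E, H.
So 17 goes to H.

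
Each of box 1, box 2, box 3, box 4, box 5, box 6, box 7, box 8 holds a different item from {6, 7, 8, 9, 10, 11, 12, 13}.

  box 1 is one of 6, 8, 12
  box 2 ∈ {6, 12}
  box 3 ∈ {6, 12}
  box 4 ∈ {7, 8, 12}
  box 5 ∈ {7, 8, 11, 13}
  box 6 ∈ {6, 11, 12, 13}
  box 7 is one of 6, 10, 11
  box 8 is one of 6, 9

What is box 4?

The 8 variables together cover exactly {6, 7, 8, 9, 10, 11, 12, 13} — 8 values for 8 variables — and 9 appears only in box 8's list, so box 8 = 9.
Among the 7 still-open variables, 10 fits only box 7 (and all 7 values in {6, 7, 8, 10, 11, 12, 13} must be used), so box 7 = 10.
The 2 variables box 2 and box 3 are confined to {6, 12}, which locks those values in; drop them from box 1, box 4, box 6.
box 1's domain is down to {8}, so box 1 = 8. Strike 8 from box 4, box 5.
So box 4 = 7.

7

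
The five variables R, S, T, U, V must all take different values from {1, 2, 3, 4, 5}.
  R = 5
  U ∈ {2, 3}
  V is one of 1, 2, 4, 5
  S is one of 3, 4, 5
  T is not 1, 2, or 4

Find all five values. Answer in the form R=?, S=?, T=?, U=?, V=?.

R has just one choice, so R = 5. So S, T, V can't be 5.
That leaves T = 3. Remove 3 from S, U.
U has just one choice, so U = 2. Remove 2 from V.
S's domain is down to {4}, so S = 4. Strike 4 from V.
That leaves V = 1.

R=5, S=4, T=3, U=2, V=1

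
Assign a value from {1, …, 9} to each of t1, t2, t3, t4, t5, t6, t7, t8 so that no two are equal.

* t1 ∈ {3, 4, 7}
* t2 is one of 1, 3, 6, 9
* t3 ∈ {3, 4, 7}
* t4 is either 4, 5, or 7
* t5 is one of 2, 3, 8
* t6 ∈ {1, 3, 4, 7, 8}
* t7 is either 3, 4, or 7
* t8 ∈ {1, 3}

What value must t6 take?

8

The 3 variables t1, t3, t7 are confined to {3, 4, 7}, which locks those values in; drop them from t2, t4, t5, t6, t8.
t4 must be 5 (only option left).
t8 must be 1 (only option left). Eliminate 1 elsewhere: t2, t6.
So t6 = 8.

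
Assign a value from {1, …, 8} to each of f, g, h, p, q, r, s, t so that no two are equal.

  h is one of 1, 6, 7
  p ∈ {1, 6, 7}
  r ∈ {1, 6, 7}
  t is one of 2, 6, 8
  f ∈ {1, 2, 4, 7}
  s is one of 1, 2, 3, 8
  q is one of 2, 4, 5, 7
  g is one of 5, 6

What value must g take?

5

Among the 8 variables, 3 fits only s (and all 8 values in {1, 2, 3, 4, 5, 6, 7, 8} must be used), so s = 3.
The 7 still-open variables together cover exactly {1, 2, 4, 5, 6, 7, 8} — 7 values for 7 variables — and 8 appears only in t's list, so t = 8.
The 3 variables h, p, r are confined to {1, 6, 7}, which locks those values in; drop them from f, g, q.
So g = 5.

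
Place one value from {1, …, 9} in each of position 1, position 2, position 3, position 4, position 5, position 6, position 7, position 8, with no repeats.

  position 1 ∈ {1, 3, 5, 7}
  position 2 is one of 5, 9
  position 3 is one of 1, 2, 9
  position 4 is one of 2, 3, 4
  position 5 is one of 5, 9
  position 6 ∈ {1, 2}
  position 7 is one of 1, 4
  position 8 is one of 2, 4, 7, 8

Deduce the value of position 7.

4

The 8 variables draw from only 8 values {1, 2, 3, 4, 5, 7, 8, 9}, so each is used; only position 8 can be 8, hence position 8 = 8.
The 7 still-open variables together cover exactly {1, 2, 3, 4, 5, 7, 9} — 7 values for 7 variables — and 7 appears only in position 1's list, so position 1 = 7.
The 6 still-open variables draw from only 6 values {1, 2, 3, 4, 5, 9}, so each is used; only position 4 can be 3, hence position 4 = 3.
The 5 still-open variables together cover exactly {1, 2, 4, 5, 9} — 5 values for 5 variables — and 4 appears only in position 7's list, so position 7 = 4.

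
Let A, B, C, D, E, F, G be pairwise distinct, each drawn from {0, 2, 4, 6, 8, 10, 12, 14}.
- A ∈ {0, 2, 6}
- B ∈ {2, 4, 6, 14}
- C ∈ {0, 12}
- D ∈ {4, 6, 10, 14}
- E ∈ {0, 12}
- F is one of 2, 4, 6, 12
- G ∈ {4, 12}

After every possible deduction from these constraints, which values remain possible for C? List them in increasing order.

0, 12

The 7 variables draw from only 7 values {0, 2, 4, 6, 10, 12, 14}, so each is used; only D can be 10, hence D = 10.
The 6 still-open variables draw from only 6 values {0, 2, 4, 6, 12, 14}, so each is used; only B can be 14, hence B = 14.
C and E between them cover only {0, 12} — a naked pair. Remove those values from A, F, G.
G has just one choice, so G = 4. Remove 4 from F.
No further eliminations apply; C can still be any of 0, 12.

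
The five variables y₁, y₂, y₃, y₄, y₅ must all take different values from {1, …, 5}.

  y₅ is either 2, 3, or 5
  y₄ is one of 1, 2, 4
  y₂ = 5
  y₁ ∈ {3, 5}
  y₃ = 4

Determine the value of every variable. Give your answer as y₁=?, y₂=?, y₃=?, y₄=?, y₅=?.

y₁=3, y₂=5, y₃=4, y₄=1, y₅=2

y₂'s domain is down to {5}, so y₂ = 5. Eliminate 5 elsewhere: y₁, y₅.
y₃ has just one choice, so y₃ = 4. So y₄ can't be 4.
y₁'s domain is down to {3}, so y₁ = 3. So y₅ can't be 3.
y₅ has just one choice, so y₅ = 2. Eliminate 2 elsewhere: y₄.
y₄ has just one choice, so y₄ = 1.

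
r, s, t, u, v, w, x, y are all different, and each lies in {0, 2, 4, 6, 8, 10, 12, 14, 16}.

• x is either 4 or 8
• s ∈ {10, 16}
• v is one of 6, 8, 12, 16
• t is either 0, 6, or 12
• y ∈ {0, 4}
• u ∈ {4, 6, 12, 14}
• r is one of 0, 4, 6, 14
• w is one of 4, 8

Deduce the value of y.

0

The 8 variables together cover exactly {0, 4, 6, 8, 10, 12, 14, 16} — 8 values for 8 variables — and 10 appears only in s's list, so s = 10.
The 7 still-open variables together cover exactly {0, 4, 6, 8, 12, 14, 16} — 7 values for 7 variables — and 16 appears only in v's list, so v = 16.
w and x share exactly the 2 values {4, 8}; by pigeonhole those values go to them, so strike 4, 8 from r, u, y.
So y = 0.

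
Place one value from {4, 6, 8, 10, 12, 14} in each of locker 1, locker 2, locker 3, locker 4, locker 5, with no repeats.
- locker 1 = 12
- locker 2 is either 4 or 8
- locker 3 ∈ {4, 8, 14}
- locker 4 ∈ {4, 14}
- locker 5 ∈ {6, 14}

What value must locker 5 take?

6

locker 1 has just one choice, so locker 1 = 12.
The 4 still-open variables together cover exactly {4, 6, 8, 14} — 4 values for 4 variables — and 6 appears only in locker 5's list, so locker 5 = 6.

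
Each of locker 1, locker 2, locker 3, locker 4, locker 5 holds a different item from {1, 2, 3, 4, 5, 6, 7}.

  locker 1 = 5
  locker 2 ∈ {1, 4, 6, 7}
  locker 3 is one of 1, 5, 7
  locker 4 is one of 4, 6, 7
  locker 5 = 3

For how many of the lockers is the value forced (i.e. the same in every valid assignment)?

2

locker 1 has just one choice, so locker 1 = 5. So locker 3 can't be 5.
locker 5 has just one choice, so locker 5 = 3.
Determined: locker 1=5, locker 5=3. The other lockers each still have more than one consistent value. That makes 2.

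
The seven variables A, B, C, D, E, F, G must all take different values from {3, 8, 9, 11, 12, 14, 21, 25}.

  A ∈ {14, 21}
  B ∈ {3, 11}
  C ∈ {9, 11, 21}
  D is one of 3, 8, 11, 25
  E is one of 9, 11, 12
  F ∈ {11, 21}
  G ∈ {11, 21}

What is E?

12

The 2 variables F and G are confined to {11, 21}, which locks those values in; drop them from A, B, C, D, E.
A must be 14 (only option left).
B's domain is down to {3}, so B = 3. Eliminate 3 elsewhere: D.
C must be 9 (only option left). Strike 9 from E.
So E = 12.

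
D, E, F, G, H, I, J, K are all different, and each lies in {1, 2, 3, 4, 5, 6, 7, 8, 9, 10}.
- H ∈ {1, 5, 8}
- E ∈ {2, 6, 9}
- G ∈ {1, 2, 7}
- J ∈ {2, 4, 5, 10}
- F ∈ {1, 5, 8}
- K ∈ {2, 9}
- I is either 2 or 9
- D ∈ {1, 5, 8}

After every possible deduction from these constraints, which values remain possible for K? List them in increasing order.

2, 9

I and K share exactly the 2 values {2, 9}; by pigeonhole those values go to them, so strike 2, 9 from E, G, J.
E's domain is down to {6}, so E = 6.
The 3 variables D, F, H are confined to {1, 5, 8}, which locks those values in; drop them from G, J.
That leaves G = 7.
No further eliminations apply; K can still be any of 2, 9.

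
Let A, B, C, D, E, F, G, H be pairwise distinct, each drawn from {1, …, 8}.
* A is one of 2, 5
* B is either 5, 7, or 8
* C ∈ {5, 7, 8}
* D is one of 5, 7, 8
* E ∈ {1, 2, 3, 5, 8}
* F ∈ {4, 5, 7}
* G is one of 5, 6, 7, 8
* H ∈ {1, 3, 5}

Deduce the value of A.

The 8 variables together cover exactly {1, 2, 3, 4, 5, 6, 7, 8} — 8 values for 8 variables — and 4 appears only in F's list, so F = 4.
Among the 7 still-open variables, 6 fits only G (and all 7 values in {1, 2, 3, 5, 6, 7, 8} must be used), so G = 6.
B, C, D share exactly the 3 values {5, 7, 8}; by pigeonhole those values go to them, so strike 5, 7, 8 from A, E, H.
So A = 2.

2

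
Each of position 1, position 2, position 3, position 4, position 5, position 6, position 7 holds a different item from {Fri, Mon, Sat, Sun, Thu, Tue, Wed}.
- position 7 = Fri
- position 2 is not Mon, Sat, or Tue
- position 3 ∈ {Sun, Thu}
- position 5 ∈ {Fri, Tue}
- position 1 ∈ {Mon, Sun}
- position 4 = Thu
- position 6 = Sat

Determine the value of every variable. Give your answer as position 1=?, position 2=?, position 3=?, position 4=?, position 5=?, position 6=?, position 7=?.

position 1=Mon, position 2=Wed, position 3=Sun, position 4=Thu, position 5=Tue, position 6=Sat, position 7=Fri

position 4's domain is down to {Thu}, so position 4 = Thu. So position 2, position 3 can't be Thu.
position 6 must be Sat (only option left).
position 7 has just one choice, so position 7 = Fri. Remove Fri from position 2, position 5.
That leaves position 3 = Sun. So position 1, position 2 can't be Sun.
position 5 must be Tue (only option left).
position 1's domain is down to {Mon}, so position 1 = Mon.
position 2's domain is down to {Wed}, so position 2 = Wed.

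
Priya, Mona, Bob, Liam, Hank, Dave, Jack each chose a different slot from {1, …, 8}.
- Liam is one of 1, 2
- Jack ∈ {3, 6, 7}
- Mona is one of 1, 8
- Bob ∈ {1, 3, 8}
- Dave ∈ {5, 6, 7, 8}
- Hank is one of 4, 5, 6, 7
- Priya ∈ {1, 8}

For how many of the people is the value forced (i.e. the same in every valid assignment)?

2

Priya and Mona between them cover only {1, 8} — a naked pair. Remove those values from Bob, Liam, Dave.
Bob has just one choice, so Bob = 3. Strike 3 from Jack.
Liam's domain is down to {2}, so Liam = 2.
Determined: Bob=3, Liam=2. The other people each still have more than one consistent value. That makes 2.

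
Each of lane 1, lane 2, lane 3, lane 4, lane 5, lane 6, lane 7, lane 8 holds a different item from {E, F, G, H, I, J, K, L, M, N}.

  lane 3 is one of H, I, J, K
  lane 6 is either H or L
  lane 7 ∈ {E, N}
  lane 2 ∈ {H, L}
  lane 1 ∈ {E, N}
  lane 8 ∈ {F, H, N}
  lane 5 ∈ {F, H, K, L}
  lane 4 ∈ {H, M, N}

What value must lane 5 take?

K

lane 1 and lane 7 between them cover only {E, N} — a naked pair. Remove those values from lane 4, lane 8.
The 2 variables lane 2 and lane 6 are confined to {H, L}, which locks those values in; drop them from lane 3, lane 4, lane 5, lane 8.
lane 4 must be M (only option left).
lane 8 must be F (only option left). Strike F from lane 5.
So lane 5 = K.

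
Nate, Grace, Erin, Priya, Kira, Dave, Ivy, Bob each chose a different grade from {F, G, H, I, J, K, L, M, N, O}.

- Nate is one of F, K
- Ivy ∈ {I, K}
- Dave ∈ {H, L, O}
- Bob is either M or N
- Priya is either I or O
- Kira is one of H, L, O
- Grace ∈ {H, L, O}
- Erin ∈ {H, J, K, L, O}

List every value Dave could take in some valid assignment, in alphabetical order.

Grace, Kira, Dave between them cover only {H, L, O} — a naked triple. Remove those values from Erin, Priya.
Priya must be I (only option left). Strike I from Ivy.
Ivy's domain is down to {K}, so Ivy = K. Strike K from Nate, Erin.
Nate must be F (only option left).
Erin's domain is down to {J}, so Erin = J.
No further eliminations apply; Dave can still be any of H, L, O.

H, L, O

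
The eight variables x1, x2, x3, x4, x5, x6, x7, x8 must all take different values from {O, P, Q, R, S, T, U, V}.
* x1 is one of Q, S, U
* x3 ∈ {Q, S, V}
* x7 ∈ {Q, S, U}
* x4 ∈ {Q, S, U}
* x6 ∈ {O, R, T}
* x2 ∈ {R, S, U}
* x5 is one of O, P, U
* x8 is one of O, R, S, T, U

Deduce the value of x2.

Among the 8 variables, P fits only x5 (and all 8 values in {O, P, Q, R, S, T, U, V} must be used), so x5 = P.
Among the 7 still-open variables, V fits only x3 (and all 7 values in {O, Q, R, S, T, U, V} must be used), so x3 = V.
x1, x4, x7 between them cover only {Q, S, U} — a naked triple. Remove those values from x2, x8.
So x2 = R.

R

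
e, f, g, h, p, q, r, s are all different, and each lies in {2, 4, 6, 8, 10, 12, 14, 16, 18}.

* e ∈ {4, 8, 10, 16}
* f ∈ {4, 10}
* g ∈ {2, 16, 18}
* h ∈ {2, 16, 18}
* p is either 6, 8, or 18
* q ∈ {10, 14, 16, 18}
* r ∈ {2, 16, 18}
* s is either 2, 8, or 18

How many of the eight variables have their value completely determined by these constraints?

3

Among the 8 variables, 6 fits only p (and all 8 values in {2, 4, 6, 8, 10, 14, 16, 18} must be used), so p = 6.
The 7 still-open variables together cover exactly {2, 4, 8, 10, 14, 16, 18} — 7 values for 7 variables — and 14 appears only in q's list, so q = 14.
g, h, r between them cover only {2, 16, 18} — a naked triple. Remove those values from e, s.
s has just one choice, so s = 8. Eliminate 8 elsewhere: e.
Determined: p=6, q=14, s=8. The other variables each still have more than one consistent value. That makes 3.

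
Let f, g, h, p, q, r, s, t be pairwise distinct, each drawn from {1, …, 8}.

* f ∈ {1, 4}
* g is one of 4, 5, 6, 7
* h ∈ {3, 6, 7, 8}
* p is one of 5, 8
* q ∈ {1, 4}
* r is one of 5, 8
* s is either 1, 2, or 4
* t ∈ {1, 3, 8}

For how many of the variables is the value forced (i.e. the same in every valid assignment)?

2

Among the 8 variables, 2 fits only s (and all 8 values in {1, 2, 3, 4, 5, 6, 7, 8} must be used), so s = 2.
f and q between them cover only {1, 4} — a naked pair. Remove those values from g, t.
The 2 variables p and r are confined to {5, 8}, which locks those values in; drop them from g, h, t.
t's domain is down to {3}, so t = 3. So h can't be 3.
Determined: s=2, t=3. The other variables each still have more than one consistent value. That makes 2.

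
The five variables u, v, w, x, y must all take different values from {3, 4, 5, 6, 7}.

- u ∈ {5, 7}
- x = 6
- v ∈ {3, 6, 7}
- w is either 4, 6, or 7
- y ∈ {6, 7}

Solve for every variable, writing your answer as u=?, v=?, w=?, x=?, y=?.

x must be 6 (only option left). So v, w, y can't be 6.
That leaves y = 7. Remove 7 from u, v, w.
u has just one choice, so u = 5.
v must be 3 (only option left).
w has just one choice, so w = 4.

u=5, v=3, w=4, x=6, y=7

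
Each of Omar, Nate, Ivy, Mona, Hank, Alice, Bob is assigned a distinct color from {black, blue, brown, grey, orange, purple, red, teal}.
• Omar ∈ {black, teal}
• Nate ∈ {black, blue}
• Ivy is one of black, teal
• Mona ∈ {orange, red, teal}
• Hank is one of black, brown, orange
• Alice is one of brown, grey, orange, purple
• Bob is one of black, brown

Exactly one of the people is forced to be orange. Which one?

Omar and Ivy share exactly the 2 values {black, teal}; by pigeonhole those values go to them, so strike black, teal from Nate, Mona, Hank, Bob.
Nate has just one choice, so Nate = blue.
Bob has just one choice, so Bob = brown. Eliminate brown elsewhere: Hank, Alice.
So orange goes to Hank.

Hank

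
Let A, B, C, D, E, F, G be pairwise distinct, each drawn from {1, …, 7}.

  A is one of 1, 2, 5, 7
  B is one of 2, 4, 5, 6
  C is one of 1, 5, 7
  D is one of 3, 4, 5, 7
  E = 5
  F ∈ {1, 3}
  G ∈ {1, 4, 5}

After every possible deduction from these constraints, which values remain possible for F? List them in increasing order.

E's domain is down to {5}, so E = 5. Eliminate 5 elsewhere: A, B, C, D, G.
Among the 6 still-open variables, 6 fits only B (and all 6 values in {1, 2, 3, 4, 6, 7} must be used), so B = 6.
Among the 5 still-open variables, 2 fits only A (and all 5 values in {1, 2, 3, 4, 7} must be used), so A = 2.
No further eliminations apply; F can still be any of 1, 3.

1, 3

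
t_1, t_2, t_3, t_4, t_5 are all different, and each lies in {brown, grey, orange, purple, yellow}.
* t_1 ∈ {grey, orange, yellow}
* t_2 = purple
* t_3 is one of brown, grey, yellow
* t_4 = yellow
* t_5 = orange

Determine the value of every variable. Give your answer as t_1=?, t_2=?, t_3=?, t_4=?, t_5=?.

t_1=grey, t_2=purple, t_3=brown, t_4=yellow, t_5=orange

t_2 has just one choice, so t_2 = purple.
That leaves t_4 = yellow. Remove yellow from t_1, t_3.
t_5 has just one choice, so t_5 = orange. Strike orange from t_1.
That leaves t_1 = grey. Strike grey from t_3.
That leaves t_3 = brown.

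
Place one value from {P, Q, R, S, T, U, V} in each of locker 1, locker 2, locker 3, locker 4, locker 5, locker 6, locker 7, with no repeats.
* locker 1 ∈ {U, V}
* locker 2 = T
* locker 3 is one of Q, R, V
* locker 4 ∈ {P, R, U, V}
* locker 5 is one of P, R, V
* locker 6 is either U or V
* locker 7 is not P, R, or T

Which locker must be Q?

locker 3

locker 2 must be T (only option left).
Among the 6 still-open variables, S fits only locker 7 (and all 6 values in {P, Q, R, S, U, V} must be used), so locker 7 = S.
The 5 still-open variables draw from only 5 values {P, Q, R, U, V}, so each is used; only locker 3 can be Q, hence locker 3 = Q.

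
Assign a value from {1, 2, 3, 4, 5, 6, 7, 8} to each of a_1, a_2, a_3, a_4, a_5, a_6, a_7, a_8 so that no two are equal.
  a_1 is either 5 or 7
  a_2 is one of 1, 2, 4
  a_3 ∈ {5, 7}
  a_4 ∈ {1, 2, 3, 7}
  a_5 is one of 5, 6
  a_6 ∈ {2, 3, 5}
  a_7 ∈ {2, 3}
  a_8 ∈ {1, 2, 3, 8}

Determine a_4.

The 8 variables together cover exactly {1, 2, 3, 4, 5, 6, 7, 8} — 8 values for 8 variables — and 4 appears only in a_2's list, so a_2 = 4.
The 7 still-open variables draw from only 7 values {1, 2, 3, 5, 6, 7, 8}, so each is used; only a_5 can be 6, hence a_5 = 6.
The 6 still-open variables draw from only 6 values {1, 2, 3, 5, 7, 8}, so each is used; only a_8 can be 8, hence a_8 = 8.
Among the 5 still-open variables, 1 fits only a_4 (and all 5 values in {1, 2, 3, 5, 7} must be used), so a_4 = 1.

1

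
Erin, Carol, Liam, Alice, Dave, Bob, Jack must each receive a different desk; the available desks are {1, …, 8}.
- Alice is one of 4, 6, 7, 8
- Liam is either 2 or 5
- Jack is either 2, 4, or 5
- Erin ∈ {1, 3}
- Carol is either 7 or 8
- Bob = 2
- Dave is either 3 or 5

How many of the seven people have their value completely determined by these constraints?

Bob must be 2 (only option left). So Liam, Jack can't be 2.
Liam's domain is down to {5}, so Liam = 5. Remove 5 from Dave, Jack.
That leaves Dave = 3. Eliminate 3 elsewhere: Erin.
Jack has just one choice, so Jack = 4. Eliminate 4 elsewhere: Alice.
That leaves Erin = 1.
Determined: Erin=1, Liam=5, Dave=3, Bob=2, Jack=4. The other people each still have more than one consistent value. That makes 5.

5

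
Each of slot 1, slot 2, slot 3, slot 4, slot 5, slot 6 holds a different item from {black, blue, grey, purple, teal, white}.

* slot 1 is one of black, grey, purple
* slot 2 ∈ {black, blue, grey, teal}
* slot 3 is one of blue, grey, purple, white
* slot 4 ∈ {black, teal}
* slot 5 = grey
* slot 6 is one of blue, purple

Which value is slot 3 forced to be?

white

slot 5's domain is down to {grey}, so slot 5 = grey. So slot 1, slot 2, slot 3 can't be grey.
The 5 still-open variables together cover exactly {black, blue, purple, teal, white} — 5 values for 5 variables — and white appears only in slot 3's list, so slot 3 = white.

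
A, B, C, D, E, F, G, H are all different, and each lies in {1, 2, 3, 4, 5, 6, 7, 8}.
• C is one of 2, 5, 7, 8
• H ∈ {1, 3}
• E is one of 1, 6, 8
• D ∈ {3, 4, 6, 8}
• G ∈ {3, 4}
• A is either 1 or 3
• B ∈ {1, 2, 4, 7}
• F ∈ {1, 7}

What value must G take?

4

The 8 variables draw from only 8 values {1, 2, 3, 4, 5, 6, 7, 8}, so each is used; only C can be 5, hence C = 5.
The 7 still-open variables draw from only 7 values {1, 2, 3, 4, 6, 7, 8}, so each is used; only B can be 2, hence B = 2.
Among the 6 still-open variables, 7 fits only F (and all 6 values in {1, 3, 4, 6, 7, 8} must be used), so F = 7.
The 2 variables A and H are confined to {1, 3}, which locks those values in; drop them from D, E, G.
So G = 4.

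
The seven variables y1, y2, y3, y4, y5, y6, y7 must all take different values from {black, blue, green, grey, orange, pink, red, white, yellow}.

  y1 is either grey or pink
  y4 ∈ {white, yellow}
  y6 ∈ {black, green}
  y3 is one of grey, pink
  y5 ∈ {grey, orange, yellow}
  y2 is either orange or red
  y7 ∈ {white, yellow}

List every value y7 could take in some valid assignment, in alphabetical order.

y1 and y3 between them cover only {grey, pink} — a naked pair. Remove those values from y5.
y4 and y7 share exactly the 2 values {white, yellow}; by pigeonhole those values go to them, so strike white, yellow from y5.
y5's domain is down to {orange}, so y5 = orange. Strike orange from y2.
y2's domain is down to {red}, so y2 = red.
No further eliminations apply; y7 can still be any of white, yellow.

white, yellow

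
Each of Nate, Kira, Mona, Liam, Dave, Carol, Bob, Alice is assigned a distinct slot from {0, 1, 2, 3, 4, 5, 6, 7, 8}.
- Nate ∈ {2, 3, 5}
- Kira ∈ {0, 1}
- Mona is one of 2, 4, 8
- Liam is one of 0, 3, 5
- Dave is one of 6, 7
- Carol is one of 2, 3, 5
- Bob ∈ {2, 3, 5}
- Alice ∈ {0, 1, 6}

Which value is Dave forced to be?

7

Nate, Carol, Bob share exactly the 3 values {2, 3, 5}; by pigeonhole those values go to them, so strike 2, 3, 5 from Mona, Liam.
Liam must be 0 (only option left). So Kira, Alice can't be 0.
That leaves Kira = 1. So Alice can't be 1.
Alice must be 6 (only option left). Strike 6 from Dave.
So Dave = 7.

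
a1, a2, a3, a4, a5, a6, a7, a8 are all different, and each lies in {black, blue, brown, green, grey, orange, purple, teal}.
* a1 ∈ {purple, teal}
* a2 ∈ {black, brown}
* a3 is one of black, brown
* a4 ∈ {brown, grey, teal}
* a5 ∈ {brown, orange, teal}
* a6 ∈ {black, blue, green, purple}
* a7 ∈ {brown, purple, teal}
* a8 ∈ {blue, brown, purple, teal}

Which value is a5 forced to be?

The 8 variables together cover exactly {black, blue, brown, green, grey, orange, purple, teal} — 8 values for 8 variables — and green appears only in a6's list, so a6 = green.
The 7 still-open variables together cover exactly {black, blue, brown, grey, orange, purple, teal} — 7 values for 7 variables — and blue appears only in a8's list, so a8 = blue.
Among the 6 still-open variables, grey fits only a4 (and all 6 values in {black, brown, grey, orange, purple, teal} must be used), so a4 = grey.
The 5 still-open variables draw from only 5 values {black, brown, orange, purple, teal}, so each is used; only a5 can be orange, hence a5 = orange.

orange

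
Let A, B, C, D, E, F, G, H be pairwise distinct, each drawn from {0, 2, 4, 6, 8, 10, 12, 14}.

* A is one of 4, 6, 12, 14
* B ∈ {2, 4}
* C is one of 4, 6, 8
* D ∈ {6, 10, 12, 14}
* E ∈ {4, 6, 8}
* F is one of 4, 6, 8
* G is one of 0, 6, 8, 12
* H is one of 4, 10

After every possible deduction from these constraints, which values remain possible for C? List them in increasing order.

The 8 variables draw from only 8 values {0, 2, 4, 6, 8, 10, 12, 14}, so each is used; only G can be 0, hence G = 0.
The 7 still-open variables draw from only 7 values {2, 4, 6, 8, 10, 12, 14}, so each is used; only B can be 2, hence B = 2.
C, E, F between them cover only {4, 6, 8} — a naked triple. Remove those values from A, D, H.
That leaves H = 10. Remove 10 from D.
No further eliminations apply; C can still be any of 4, 6, 8.

4, 6, 8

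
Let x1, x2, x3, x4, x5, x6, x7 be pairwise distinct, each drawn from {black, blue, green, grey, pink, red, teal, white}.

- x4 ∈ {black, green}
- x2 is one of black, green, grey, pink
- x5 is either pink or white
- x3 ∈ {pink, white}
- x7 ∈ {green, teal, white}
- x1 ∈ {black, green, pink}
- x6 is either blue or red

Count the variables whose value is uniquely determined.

2

x3 and x5 share exactly the 2 values {pink, white}; by pigeonhole those values go to them, so strike pink, white from x1, x2, x7.
The 2 variables x1 and x4 are confined to {black, green}, which locks those values in; drop them from x2, x7.
x2 has just one choice, so x2 = grey.
x7's domain is down to {teal}, so x7 = teal.
Determined: x2=grey, x7=teal. The other variables each still have more than one consistent value. That makes 2.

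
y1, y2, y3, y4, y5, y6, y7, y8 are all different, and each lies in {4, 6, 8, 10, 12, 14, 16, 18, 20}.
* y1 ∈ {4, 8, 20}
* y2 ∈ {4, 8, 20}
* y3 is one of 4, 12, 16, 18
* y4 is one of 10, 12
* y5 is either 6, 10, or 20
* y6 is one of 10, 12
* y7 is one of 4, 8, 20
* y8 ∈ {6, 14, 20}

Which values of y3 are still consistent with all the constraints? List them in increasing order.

y4 and y6 share exactly the 2 values {10, 12}; by pigeonhole those values go to them, so strike 10, 12 from y3, y5.
y1, y2, y7 share exactly the 3 values {4, 8, 20}; by pigeonhole those values go to them, so strike 4, 8, 20 from y3, y5, y8.
That leaves y5 = 6. Eliminate 6 elsewhere: y8.
y8's domain is down to {14}, so y8 = 14.
No further eliminations apply; y3 can still be any of 16, 18.

16, 18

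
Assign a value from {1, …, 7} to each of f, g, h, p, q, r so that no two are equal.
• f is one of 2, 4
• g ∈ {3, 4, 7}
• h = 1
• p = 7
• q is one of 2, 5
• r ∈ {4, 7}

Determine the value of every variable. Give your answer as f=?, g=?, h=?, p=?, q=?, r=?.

h must be 1 (only option left).
p has just one choice, so p = 7. So g, r can't be 7.
r's domain is down to {4}, so r = 4. Eliminate 4 elsewhere: f, g.
f has just one choice, so f = 2. Strike 2 from q.
g has just one choice, so g = 3.
That leaves q = 5.

f=2, g=3, h=1, p=7, q=5, r=4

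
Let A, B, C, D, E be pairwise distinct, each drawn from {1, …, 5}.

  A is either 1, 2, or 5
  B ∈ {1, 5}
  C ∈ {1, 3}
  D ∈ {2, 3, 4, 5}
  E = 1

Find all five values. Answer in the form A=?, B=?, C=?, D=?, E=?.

A=2, B=5, C=3, D=4, E=1

E's domain is down to {1}, so E = 1. Strike 1 from A, B, C.
B must be 5 (only option left). So A, D can't be 5.
C must be 3 (only option left). Remove 3 from D.
That leaves A = 2. So D can't be 2.
D must be 4 (only option left).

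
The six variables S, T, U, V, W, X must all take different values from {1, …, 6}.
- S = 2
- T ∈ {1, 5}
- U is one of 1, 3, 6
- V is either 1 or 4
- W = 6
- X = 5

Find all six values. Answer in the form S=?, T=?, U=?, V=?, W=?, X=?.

S=2, T=1, U=3, V=4, W=6, X=5

S has just one choice, so S = 2.
W's domain is down to {6}, so W = 6. So U can't be 6.
That leaves X = 5. Remove 5 from T.
T's domain is down to {1}, so T = 1. Eliminate 1 elsewhere: U, V.
U must be 3 (only option left).
V must be 4 (only option left).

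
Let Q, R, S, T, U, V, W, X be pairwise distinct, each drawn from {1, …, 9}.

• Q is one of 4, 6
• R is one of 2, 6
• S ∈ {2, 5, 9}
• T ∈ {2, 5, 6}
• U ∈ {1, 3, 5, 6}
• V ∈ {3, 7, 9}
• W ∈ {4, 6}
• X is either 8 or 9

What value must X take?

Q and W share exactly the 2 values {4, 6}; by pigeonhole those values go to them, so strike 4, 6 from R, T, U.
R's domain is down to {2}, so R = 2. Eliminate 2 elsewhere: S, T.
T has just one choice, so T = 5. Strike 5 from S, U.
That leaves S = 9. So V, X can't be 9.
So X = 8.

8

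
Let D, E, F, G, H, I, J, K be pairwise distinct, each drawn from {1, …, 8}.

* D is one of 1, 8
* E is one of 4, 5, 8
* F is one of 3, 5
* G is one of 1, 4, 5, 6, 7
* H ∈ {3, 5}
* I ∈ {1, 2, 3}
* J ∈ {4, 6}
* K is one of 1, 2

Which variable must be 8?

D

The 8 variables draw from only 8 values {1, 2, 3, 4, 5, 6, 7, 8}, so each is used; only G can be 7, hence G = 7.
Among the 7 still-open variables, 6 fits only J (and all 7 values in {1, 2, 3, 4, 5, 6, 8} must be used), so J = 6.
The 6 still-open variables together cover exactly {1, 2, 3, 4, 5, 8} — 6 values for 6 variables — and 4 appears only in E's list, so E = 4.
The 5 still-open variables draw from only 5 values {1, 2, 3, 5, 8}, so each is used; only D can be 8, hence D = 8.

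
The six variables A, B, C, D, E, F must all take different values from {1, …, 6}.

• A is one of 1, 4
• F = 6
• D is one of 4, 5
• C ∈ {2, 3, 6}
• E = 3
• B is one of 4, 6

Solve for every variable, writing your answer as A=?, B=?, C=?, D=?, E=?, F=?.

A=1, B=4, C=2, D=5, E=3, F=6

E has just one choice, so E = 3. Remove 3 from C.
F has just one choice, so F = 6. So B, C can't be 6.
That leaves B = 4. So A, D can't be 4.
C must be 2 (only option left).
That leaves D = 5.
A must be 1 (only option left).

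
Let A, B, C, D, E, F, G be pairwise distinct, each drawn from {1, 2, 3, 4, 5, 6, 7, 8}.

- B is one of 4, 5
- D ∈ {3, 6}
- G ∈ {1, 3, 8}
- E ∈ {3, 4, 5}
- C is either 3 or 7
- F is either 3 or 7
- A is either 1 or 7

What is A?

The 7 variables together cover exactly {1, 3, 4, 5, 6, 7, 8} — 7 values for 7 variables — and 6 appears only in D's list, so D = 6.
Among the 6 still-open variables, 8 fits only G (and all 6 values in {1, 3, 4, 5, 7, 8} must be used), so G = 8.
The 5 still-open variables together cover exactly {1, 3, 4, 5, 7} — 5 values for 5 variables — and 1 appears only in A's list, so A = 1.

1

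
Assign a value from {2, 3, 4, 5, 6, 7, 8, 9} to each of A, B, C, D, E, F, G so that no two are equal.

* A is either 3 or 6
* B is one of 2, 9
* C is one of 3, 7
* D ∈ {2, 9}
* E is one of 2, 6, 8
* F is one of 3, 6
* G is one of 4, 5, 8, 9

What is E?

8

The 2 variables A and F are confined to {3, 6}, which locks those values in; drop them from C, E.
C's domain is down to {7}, so C = 7.
B and D between them cover only {2, 9} — a naked pair. Remove those values from E, G.
So E = 8.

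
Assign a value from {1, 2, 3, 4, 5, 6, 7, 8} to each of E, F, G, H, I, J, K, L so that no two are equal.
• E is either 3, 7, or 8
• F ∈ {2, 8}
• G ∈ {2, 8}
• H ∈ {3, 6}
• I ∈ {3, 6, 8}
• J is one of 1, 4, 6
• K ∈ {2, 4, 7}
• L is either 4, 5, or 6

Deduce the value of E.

The 8 variables draw from only 8 values {1, 2, 3, 4, 5, 6, 7, 8}, so each is used; only J can be 1, hence J = 1.
Among the 7 still-open variables, 5 fits only L (and all 7 values in {2, 3, 4, 5, 6, 7, 8} must be used), so L = 5.
The 6 still-open variables together cover exactly {2, 3, 4, 6, 7, 8} — 6 values for 6 variables — and 4 appears only in K's list, so K = 4.
Among the 5 still-open variables, 7 fits only E (and all 5 values in {2, 3, 6, 7, 8} must be used), so E = 7.

7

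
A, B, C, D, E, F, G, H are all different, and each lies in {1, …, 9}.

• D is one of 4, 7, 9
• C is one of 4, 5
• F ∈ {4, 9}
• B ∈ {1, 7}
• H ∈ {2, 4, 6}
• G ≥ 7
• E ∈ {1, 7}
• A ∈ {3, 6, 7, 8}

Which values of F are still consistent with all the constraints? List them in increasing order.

4, 9

B and E share exactly the 2 values {1, 7}; by pigeonhole those values go to them, so strike 1, 7 from A, D, G.
The 2 variables D and F are confined to {4, 9}, which locks those values in; drop them from C, G, H.
That leaves C = 5.
G must be 8 (only option left). Remove 8 from A.
No further eliminations apply; F can still be any of 4, 9.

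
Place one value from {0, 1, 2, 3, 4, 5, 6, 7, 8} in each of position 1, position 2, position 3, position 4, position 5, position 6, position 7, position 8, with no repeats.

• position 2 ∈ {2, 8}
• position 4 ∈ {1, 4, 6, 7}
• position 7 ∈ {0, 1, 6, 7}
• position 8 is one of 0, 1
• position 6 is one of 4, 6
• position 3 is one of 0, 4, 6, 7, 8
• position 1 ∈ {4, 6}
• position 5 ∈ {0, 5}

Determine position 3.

Among the 8 variables, 2 fits only position 2 (and all 8 values in {0, 1, 2, 4, 5, 6, 7, 8} must be used), so position 2 = 2.
Among the 7 still-open variables, 5 fits only position 5 (and all 7 values in {0, 1, 4, 5, 6, 7, 8} must be used), so position 5 = 5.
Among the 6 still-open variables, 8 fits only position 3 (and all 6 values in {0, 1, 4, 6, 7, 8} must be used), so position 3 = 8.

8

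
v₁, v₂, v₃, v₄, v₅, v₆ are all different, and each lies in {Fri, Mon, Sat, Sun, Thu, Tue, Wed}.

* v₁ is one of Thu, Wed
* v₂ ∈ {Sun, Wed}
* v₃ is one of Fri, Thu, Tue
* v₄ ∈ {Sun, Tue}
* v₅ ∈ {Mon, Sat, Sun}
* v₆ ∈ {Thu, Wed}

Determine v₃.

Fri

v₁ and v₆ between them cover only {Thu, Wed} — a naked pair. Remove those values from v₂, v₃.
That leaves v₂ = Sun. So v₄, v₅ can't be Sun.
v₄ has just one choice, so v₄ = Tue. Strike Tue from v₃.
So v₃ = Fri.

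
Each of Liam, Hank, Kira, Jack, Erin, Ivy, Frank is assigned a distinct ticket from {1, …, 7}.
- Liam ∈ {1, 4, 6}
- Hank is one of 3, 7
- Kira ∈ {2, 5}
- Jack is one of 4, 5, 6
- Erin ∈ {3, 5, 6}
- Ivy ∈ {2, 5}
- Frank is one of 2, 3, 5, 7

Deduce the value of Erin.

Among the 7 variables, 1 fits only Liam (and all 7 values in {1, 2, 3, 4, 5, 6, 7} must be used), so Liam = 1.
Among the 6 still-open variables, 4 fits only Jack (and all 6 values in {2, 3, 4, 5, 6, 7} must be used), so Jack = 4.
The 5 still-open variables draw from only 5 values {2, 3, 5, 6, 7}, so each is used; only Erin can be 6, hence Erin = 6.

6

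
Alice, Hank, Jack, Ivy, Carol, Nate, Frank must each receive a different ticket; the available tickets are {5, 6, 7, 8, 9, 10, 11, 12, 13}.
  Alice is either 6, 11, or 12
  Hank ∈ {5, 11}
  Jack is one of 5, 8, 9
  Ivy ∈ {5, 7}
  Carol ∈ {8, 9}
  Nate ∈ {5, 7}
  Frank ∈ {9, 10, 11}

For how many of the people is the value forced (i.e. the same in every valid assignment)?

Ivy and Nate between them cover only {5, 7} — a naked pair. Remove those values from Hank, Jack.
Hank must be 11 (only option left). Strike 11 from Alice, Frank.
Jack and Carol between them cover only {8, 9} — a naked pair. Remove those values from Frank.
Frank has just one choice, so Frank = 10.
Determined: Hank=11, Frank=10. The other people each still have more than one consistent value. That makes 2.

2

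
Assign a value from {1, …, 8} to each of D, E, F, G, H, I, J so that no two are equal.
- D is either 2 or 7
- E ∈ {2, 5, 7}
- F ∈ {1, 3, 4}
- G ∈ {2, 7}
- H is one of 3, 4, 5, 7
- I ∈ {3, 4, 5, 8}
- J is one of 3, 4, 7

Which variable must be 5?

The 7 variables together cover exactly {1, 2, 3, 4, 5, 7, 8} — 7 values for 7 variables — and 1 appears only in F's list, so F = 1.
The 6 still-open variables together cover exactly {2, 3, 4, 5, 7, 8} — 6 values for 6 variables — and 8 appears only in I's list, so I = 8.
D and G share exactly the 2 values {2, 7}; by pigeonhole those values go to them, so strike 2, 7 from E, H, J.
So 5 goes to E.

E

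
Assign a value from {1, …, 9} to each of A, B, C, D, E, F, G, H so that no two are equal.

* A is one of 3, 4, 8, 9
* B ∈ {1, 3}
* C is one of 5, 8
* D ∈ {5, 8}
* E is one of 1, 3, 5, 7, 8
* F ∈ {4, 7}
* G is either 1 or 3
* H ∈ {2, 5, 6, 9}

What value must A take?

9

B and G share exactly the 2 values {1, 3}; by pigeonhole those values go to them, so strike 1, 3 from A, E.
C and D share exactly the 2 values {5, 8}; by pigeonhole those values go to them, so strike 5, 8 from A, E, H.
E must be 7 (only option left). Remove 7 from F.
That leaves F = 4. Remove 4 from A.
So A = 9.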